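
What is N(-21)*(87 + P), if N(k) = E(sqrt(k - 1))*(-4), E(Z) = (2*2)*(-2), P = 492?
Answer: 18528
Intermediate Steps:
E(Z) = -8 (E(Z) = 4*(-2) = -8)
N(k) = 32 (N(k) = -8*(-4) = 32)
N(-21)*(87 + P) = 32*(87 + 492) = 32*579 = 18528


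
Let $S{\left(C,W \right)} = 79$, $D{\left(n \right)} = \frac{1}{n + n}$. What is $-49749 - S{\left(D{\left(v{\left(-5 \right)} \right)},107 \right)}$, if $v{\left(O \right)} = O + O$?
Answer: $-49828$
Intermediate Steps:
$v{\left(O \right)} = 2 O$
$D{\left(n \right)} = \frac{1}{2 n}$
$-49749 - S{\left(D{\left(v{\left(-5 \right)} \right)},107 \right)} = -49749 - 79 = -49828$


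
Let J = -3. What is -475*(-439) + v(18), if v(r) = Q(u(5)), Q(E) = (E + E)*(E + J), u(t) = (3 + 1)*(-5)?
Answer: 209445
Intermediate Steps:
u(t) = -20 (u(t) = 4*(-5) = -20)
Q(E) = 2*E*(-3 + E) (Q(E) = (E + E)*(E - 3) = (2*E)*(-3 + E) = 2*E*(-3 + E))
v(r) = 920 (v(r) = 2*(-20)*(-3 - 20) = 2*(-20)*(-23) = 920)
-475*(-439) + v(18) = -475*(-439) + 920 = 208525 + 920 = 209445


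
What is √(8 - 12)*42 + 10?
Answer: 10 + 84*I ≈ 10.0 + 84.0*I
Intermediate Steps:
√(8 - 12)*42 + 10 = √(-4)*42 + 10 = (2*I)*42 + 10 = 84*I + 10 = 10 + 84*I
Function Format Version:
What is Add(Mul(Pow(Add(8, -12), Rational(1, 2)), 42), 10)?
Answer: Add(10, Mul(84, I)) ≈ Add(10.000, Mul(84.000, I))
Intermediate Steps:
Add(Mul(Pow(Add(8, -12), Rational(1, 2)), 42), 10) = Add(Mul(Pow(-4, Rational(1, 2)), 42), 10) = Add(Mul(Mul(2, I), 42), 10) = Add(Mul(84, I), 10) = Add(10, Mul(84, I))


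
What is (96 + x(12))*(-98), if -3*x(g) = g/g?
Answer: -28126/3 ≈ -9375.3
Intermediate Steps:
x(g) = -⅓ (x(g) = -g/(3*g) = -⅓*1 = -⅓)
(96 + x(12))*(-98) = (96 - ⅓)*(-98) = (287/3)*(-98) = -28126/3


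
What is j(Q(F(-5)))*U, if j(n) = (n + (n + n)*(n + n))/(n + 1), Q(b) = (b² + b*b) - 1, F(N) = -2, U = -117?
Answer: -23751/8 ≈ -2968.9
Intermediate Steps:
Q(b) = -1 + 2*b² (Q(b) = (b² + b²) - 1 = 2*b² - 1 = -1 + 2*b²)
j(n) = (n + 4*n²)/(1 + n) (j(n) = (n + (2*n)*(2*n))/(1 + n) = (n + 4*n²)/(1 + n))
j(Q(F(-5)))*U = ((-1 + 2*(-2)²)*(1 + 4*(-1 + 2*(-2)²))/(1 + (-1 + 2*(-2)²)))*(-117) = ((-1 + 2*4)*(1 + 4*(-1 + 2*4))/(1 + (-1 + 2*4)))*(-117) = ((-1 + 8)*(1 + 4*(-1 + 8))/(1 + (-1 + 8)))*(-117) = (7*(1 + 4*7)/(1 + 7))*(-117) = (7*(1 + 28)/8)*(-117) = (7*(⅛)*29)*(-117) = (203/8)*(-117) = -23751/8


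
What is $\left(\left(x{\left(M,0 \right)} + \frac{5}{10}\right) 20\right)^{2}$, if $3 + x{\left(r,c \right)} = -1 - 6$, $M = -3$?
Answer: $36100$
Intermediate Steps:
$x{\left(r,c \right)} = -10$ ($x{\left(r,c \right)} = -3 - 7 = -10$)
$\left(\left(x{\left(M,0 \right)} + \frac{5}{10}\right) 20\right)^{2} = \left(\left(-10 + \frac{5}{10}\right) 20\right)^{2} = \left(\left(-10 + 5 \cdot \frac{1}{10}\right) 20\right)^{2} = \left(\left(-10 + \frac{1}{2}\right) 20\right)^{2} = \left(\left(- \frac{19}{2}\right) 20\right)^{2} = \left(-190\right)^{2} = 36100$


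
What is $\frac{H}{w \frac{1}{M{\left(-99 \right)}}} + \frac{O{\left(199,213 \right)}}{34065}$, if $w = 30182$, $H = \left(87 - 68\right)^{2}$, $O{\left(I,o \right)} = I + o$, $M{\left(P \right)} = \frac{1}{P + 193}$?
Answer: $\frac{1181185961}{96646084020} \approx 0.012222$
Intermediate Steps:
$M{\left(P \right)} = \frac{1}{193 + P}$
$H = 361$ ($H = 19^{2} = 361$)
$\frac{H}{w \frac{1}{M{\left(-99 \right)}}} + \frac{O{\left(199,213 \right)}}{34065} = \frac{361}{30182 \frac{1}{\frac{1}{193 - 99}}} + \frac{199 + 213}{34065} = \frac{361}{30182 \frac{1}{\frac{1}{94}}} + 412 \cdot \frac{1}{34065} = \frac{361}{30182 \frac{1}{\frac{1}{94}}} + \frac{412}{34065} = \frac{361}{30182 \cdot 94} + \frac{412}{34065} = \frac{361}{2837108} + \frac{412}{34065} = \frac{1181185961}{96646084020}$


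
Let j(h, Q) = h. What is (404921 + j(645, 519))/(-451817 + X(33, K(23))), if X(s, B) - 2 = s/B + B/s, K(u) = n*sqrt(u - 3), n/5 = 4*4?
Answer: -25542301912807680000/28455036003947230079 - 276429697494720*sqrt(5)/28455036003947230079 ≈ -0.89766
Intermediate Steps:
n = 80 (n = 5*(4*4) = 5*16 = 80)
K(u) = 80*sqrt(-3 + u) (K(u) = 80*sqrt(u - 3) = 80*sqrt(-3 + u))
X(s, B) = 2 + B/s + s/B (X(s, B) = 2 + (s/B + B/s) = 2 + (B/s + s/B) = 2 + B/s + s/B)
(404921 + j(645, 519))/(-451817 + X(33, K(23))) = (404921 + 645)/(-451817 + (2 + (80*sqrt(-3 + 23))/33 + 33/((80*sqrt(-3 + 23))))) = 405566/(-451817 + (2 + (80*sqrt(20))*(1/33) + 33/((80*sqrt(20))))) = 405566/(-451817 + (2 + (80*(2*sqrt(5)))*(1/33) + 33/((80*(2*sqrt(5)))))) = 405566/(-451817 + (2 + (160*sqrt(5))*(1/33) + 33/((160*sqrt(5))))) = 405566/(-451817 + (2 + 160*sqrt(5)/33 + 33*(sqrt(5)/800))) = 405566/(-451817 + (2 + 160*sqrt(5)/33 + 33*sqrt(5)/800)) = 405566/(-451817 + (2 + 129089*sqrt(5)/26400)) = 405566/(-451815 + 129089*sqrt(5)/26400)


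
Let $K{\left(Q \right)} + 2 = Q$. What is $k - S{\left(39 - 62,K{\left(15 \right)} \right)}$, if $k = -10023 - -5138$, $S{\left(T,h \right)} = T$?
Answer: $-4862$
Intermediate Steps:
$K{\left(Q \right)} = -2 + Q$
$k = -4885$ ($k = -10023 + 5138 = -4885$)
$k - S{\left(39 - 62,K{\left(15 \right)} \right)} = -4885 - \left(39 - 62\right) = -4885 - -23 = -4885 + 23 = -4862$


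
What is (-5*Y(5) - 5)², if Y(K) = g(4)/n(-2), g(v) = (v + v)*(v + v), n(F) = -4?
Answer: 5625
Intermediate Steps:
g(v) = 4*v² (g(v) = (2*v)*(2*v) = 4*v²)
Y(K) = -16 (Y(K) = (4*4²)/(-4) = (4*16)*(-¼) = 64*(-¼) = -16)
(-5*Y(5) - 5)² = (-5*(-16) - 5)² = (80 - 5)² = 75² = 5625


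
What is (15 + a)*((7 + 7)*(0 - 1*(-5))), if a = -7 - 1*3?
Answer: 350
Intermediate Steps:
a = -10 (a = -7 - 3 = -10)
(15 + a)*((7 + 7)*(0 - 1*(-5))) = (15 - 10)*((7 + 7)*(0 - 1*(-5))) = 5*(14*(0 + 5)) = 5*(14*5) = 5*70 = 350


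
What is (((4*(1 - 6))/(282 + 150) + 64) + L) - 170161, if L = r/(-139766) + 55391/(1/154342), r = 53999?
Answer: 5865665584918649/686124 ≈ 8.5490e+9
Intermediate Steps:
L = 108625598010823/12706 (L = 53999/(-139766) + 55391/(1/154342) = 53999*(-1/139766) + 55391/(1/154342) = -4909/12706 + 55391*154342 = -4909/12706 + 8549157722 = 108625598010823/12706 ≈ 8.5492e+9)
(((4*(1 - 6))/(282 + 150) + 64) + L) - 170161 = (((4*(1 - 6))/(282 + 150) + 64) + 108625598010823/12706) - 170161 = (((4*(-5))/432 + 64) + 108625598010823/12706) - 170161 = ((-20*1/432 + 64) + 108625598010823/12706) - 170161 = ((-5/108 + 64) + 108625598010823/12706) - 170161 = (6907/108 + 108625598010823/12706) - 170161 = 5865782336464613/686124 - 170161 = 5865665584918649/686124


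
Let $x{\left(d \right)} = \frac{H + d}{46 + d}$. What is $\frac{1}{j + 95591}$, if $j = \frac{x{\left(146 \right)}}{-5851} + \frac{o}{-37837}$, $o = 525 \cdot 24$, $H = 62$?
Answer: $\frac{2656611444}{253947259380323} \approx 1.0461 \cdot 10^{-5}$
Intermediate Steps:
$o = 12600$
$x{\left(d \right)} = \frac{62 + d}{46 + d}$
$j = - \frac{885163081}{2656611444}$ ($j = \frac{\frac{1}{46 + 146} \left(62 + 146\right)}{-5851} + \frac{12600}{-37837} = \frac{1}{192} \cdot 208 \left(- \frac{1}{5851}\right) + 12600 \left(- \frac{1}{37837}\right) = \frac{1}{192} \cdot 208 \left(- \frac{1}{5851}\right) - \frac{12600}{37837} = \frac{13}{12} \left(- \frac{1}{5851}\right) - \frac{12600}{37837} = - \frac{13}{70212} - \frac{12600}{37837} = - \frac{885163081}{2656611444} \approx -0.33319$)
$\frac{1}{j + 95591} = \frac{1}{- \frac{885163081}{2656611444} + 95591} = \frac{1}{\frac{253947259380323}{2656611444}} = \frac{2656611444}{253947259380323}$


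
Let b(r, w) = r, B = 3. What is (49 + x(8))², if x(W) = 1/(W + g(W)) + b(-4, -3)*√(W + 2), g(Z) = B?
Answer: 310960/121 - 4320*√10/11 ≈ 1328.0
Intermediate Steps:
g(Z) = 3
x(W) = 1/(3 + W) - 4*√(2 + W) (x(W) = 1/(W + 3) - 4*√(W + 2) = 1/(3 + W) - 4*√(2 + W))
(49 + x(8))² = (49 + (1 - 12*√(2 + 8) - 4*8*√(2 + 8))/(3 + 8))² = (49 + (1 - 12*√10 - 4*8*√10)/11)² = (49 + (1 - 12*√10 - 32*√10)/11)² = (49 + (1 - 44*√10)/11)² = (49 + (1/11 - 4*√10))² = (540/11 - 4*√10)²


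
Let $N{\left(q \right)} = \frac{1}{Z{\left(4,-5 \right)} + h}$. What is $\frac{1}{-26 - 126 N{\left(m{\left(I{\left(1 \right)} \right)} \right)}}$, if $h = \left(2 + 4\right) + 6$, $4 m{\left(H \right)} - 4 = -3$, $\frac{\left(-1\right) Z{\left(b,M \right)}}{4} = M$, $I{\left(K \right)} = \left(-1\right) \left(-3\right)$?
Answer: $- \frac{16}{479} \approx -0.033403$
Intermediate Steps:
$I{\left(K \right)} = 3$
$Z{\left(b,M \right)} = - 4 M$
$m{\left(H \right)} = \frac{1}{4}$ ($m{\left(H \right)} = 1 + \frac{1}{4} \left(-3\right) = 1 - \frac{3}{4} = \frac{1}{4}$)
$h = 12$ ($h = 6 + 6 = 12$)
$N{\left(q \right)} = \frac{1}{32}$ ($N{\left(q \right)} = \frac{1}{\left(-4\right) \left(-5\right) + 12} = \frac{1}{20 + 12} = \frac{1}{32}$)
$\frac{1}{-26 - 126 N{\left(m{\left(I{\left(1 \right)} \right)} \right)}} = \frac{1}{-26 - \frac{63}{16}} = \frac{1}{- \frac{479}{16}} = - \frac{16}{479}$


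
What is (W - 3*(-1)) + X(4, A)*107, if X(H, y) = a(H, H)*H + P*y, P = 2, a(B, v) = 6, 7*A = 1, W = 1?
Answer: 18218/7 ≈ 2602.6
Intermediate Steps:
A = ⅐ (A = (⅐)*1 = ⅐ ≈ 0.14286)
X(H, y) = 2*y + 6*H (X(H, y) = 6*H + 2*y = 2*y + 6*H)
(W - 3*(-1)) + X(4, A)*107 = (1 - 3*(-1)) + (2*(⅐) + 6*4)*107 = (1 + 3) + (2/7 + 24)*107 = 4 + (170/7)*107 = 4 + 18190/7 = 18218/7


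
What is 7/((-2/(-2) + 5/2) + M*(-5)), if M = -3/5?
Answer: 14/13 ≈ 1.0769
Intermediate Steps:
M = -⅗ (M = -3*⅕ = -⅗ ≈ -0.60000)
7/((-2/(-2) + 5/2) + M*(-5)) = 7/((-2/(-2) + 5/2) - ⅗*(-5)) = 7/((-2*(-½) + 5*(½)) + 3) = 7/((1 + 5/2) + 3) = 7/(7/2 + 3) = 7/(13/2) = (2/13)*7 = 14/13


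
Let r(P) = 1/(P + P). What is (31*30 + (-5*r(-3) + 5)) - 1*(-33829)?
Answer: 208589/6 ≈ 34765.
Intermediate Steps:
r(P) = 1/(2*P)
(31*30 + (-5*r(-3) + 5)) - 1*(-33829) = (31*30 + (-5/(2*(-3)) + 5)) - 1*(-33829) = (930 + (-5*(-1)/(2*3) + 5)) + 33829 = (930 + (-5*(-⅙) + 5)) + 33829 = (930 + (⅚ + 5)) + 33829 = (930 + 35/6) + 33829 = 5615/6 + 33829 = 208589/6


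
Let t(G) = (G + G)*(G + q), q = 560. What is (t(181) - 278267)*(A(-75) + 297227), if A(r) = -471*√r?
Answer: -2979700675 + 23608875*I*√3 ≈ -2.9797e+9 + 4.0892e+7*I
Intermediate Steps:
t(G) = 2*G*(560 + G) (t(G) = (G + G)*(G + 560) = (2*G)*(560 + G) = 2*G*(560 + G))
(t(181) - 278267)*(A(-75) + 297227) = (2*181*(560 + 181) - 278267)*(-2355*I*√3 + 297227) = (2*181*741 - 278267)*(-2355*I*√3 + 297227) = (268242 - 278267)*(-2355*I*√3 + 297227) = -10025*(297227 - 2355*I*√3) = -2979700675 + 23608875*I*√3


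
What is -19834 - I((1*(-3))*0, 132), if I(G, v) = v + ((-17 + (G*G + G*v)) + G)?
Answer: -19949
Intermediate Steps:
I(G, v) = -17 + G + v + G² + G*v (I(G, v) = v + ((-17 + (G² + G*v)) + G) = v + ((-17 + G² + G*v) + G) = v + (-17 + G + G² + G*v) = -17 + G + v + G² + G*v)
-19834 - I((1*(-3))*0, 132) = -19834 - (-17 + (1*(-3))*0 + 132 + ((1*(-3))*0)² + ((1*(-3))*0)*132) = -19834 - (-17 - 3*0 + 132 + (-3*0)² - 3*0*132) = -19834 - (-17 + 0 + 132 + 0² + 0*132) = -19834 - (-17 + 0 + 132 + 0 + 0) = -19834 - 1*115 = -19834 - 115 = -19949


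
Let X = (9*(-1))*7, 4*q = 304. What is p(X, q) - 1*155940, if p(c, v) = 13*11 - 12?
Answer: -155809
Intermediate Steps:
q = 76 (q = (1/4)*304 = 76)
X = -63 (X = -9*7 = -63)
p(c, v) = 131 (p(c, v) = 143 - 12 = 131)
p(X, q) - 1*155940 = 131 - 1*155940 = 131 - 155940 = -155809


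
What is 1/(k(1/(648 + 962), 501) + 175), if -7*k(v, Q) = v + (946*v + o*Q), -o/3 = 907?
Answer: 11270/2196757113 ≈ 5.1303e-6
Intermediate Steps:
o = -2721 (o = -3*907 = -2721)
k(v, Q) = -947*v/7 + 2721*Q/7 (k(v, Q) = -(v + (946*v - 2721*Q))/7 = -(v + (-2721*Q + 946*v))/7 = -(-2721*Q + 947*v)/7 = -947*v/7 + 2721*Q/7)
1/(k(1/(648 + 962), 501) + 175) = 1/((-947/(7*(648 + 962)) + (2721/7)*501) + 175) = 1/((-947/7/1610 + 1363221/7) + 175) = 1/((-947/7*1/1610 + 1363221/7) + 175) = 1/((-947/11270 + 1363221/7) + 175) = 1/(2194784863/11270 + 175) = 1/(2196757113/11270) = 11270/2196757113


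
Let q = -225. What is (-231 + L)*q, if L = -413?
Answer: 144900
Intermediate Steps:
(-231 + L)*q = (-231 - 413)*(-225) = -644*(-225) = 144900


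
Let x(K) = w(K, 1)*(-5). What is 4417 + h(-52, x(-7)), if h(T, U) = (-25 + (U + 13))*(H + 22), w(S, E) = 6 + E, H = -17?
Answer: 4182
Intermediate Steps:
x(K) = -35 (x(K) = (6 + 1)*(-5) = 7*(-5) = -35)
h(T, U) = -60 + 5*U (h(T, U) = (-25 + (U + 13))*(-17 + 22) = (-25 + (13 + U))*5 = (-12 + U)*5 = -60 + 5*U)
4417 + h(-52, x(-7)) = 4417 + (-60 + 5*(-35)) = 4417 + (-60 - 175) = 4417 - 235 = 4182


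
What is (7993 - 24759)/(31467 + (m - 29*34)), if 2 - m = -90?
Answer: -16766/30573 ≈ -0.54839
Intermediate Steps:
m = 92 (m = 2 - 1*(-90) = 2 + 90 = 92)
(7993 - 24759)/(31467 + (m - 29*34)) = (7993 - 24759)/(31467 + (92 - 29*34)) = -16766/(31467 + (92 - 986)) = -16766/(31467 - 894) = -16766/30573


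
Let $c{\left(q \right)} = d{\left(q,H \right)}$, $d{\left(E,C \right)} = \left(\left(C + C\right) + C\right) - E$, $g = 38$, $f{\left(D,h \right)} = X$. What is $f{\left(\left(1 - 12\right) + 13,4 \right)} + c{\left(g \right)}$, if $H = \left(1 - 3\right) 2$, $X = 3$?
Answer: $-47$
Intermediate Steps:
$H = -4$ ($H = \left(-2\right) 2 = -4$)
$f{\left(D,h \right)} = 3$
$d{\left(E,C \right)} = - E + 3 C$ ($d{\left(E,C \right)} = \left(2 C + C\right) - E = 3 C - E = - E + 3 C$)
$c{\left(q \right)} = -12 - q$ ($c{\left(q \right)} = - q + 3 \left(-4\right) = - q - 12 = -12 - q$)
$f{\left(\left(1 - 12\right) + 13,4 \right)} + c{\left(g \right)} = 3 - 50 = -47$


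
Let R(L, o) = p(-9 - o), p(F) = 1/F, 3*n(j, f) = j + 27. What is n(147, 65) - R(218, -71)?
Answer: 3595/62 ≈ 57.984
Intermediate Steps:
n(j, f) = 9 + j/3 (n(j, f) = (j + 27)/3 = (27 + j)/3 = 9 + j/3)
R(L, o) = 1/(-9 - o)
n(147, 65) - R(218, -71) = (9 + (⅓)*147) - (-1)/(9 - 71) = (9 + 49) - (-1)/(-62) = 58 - (-1)*(-1)/62 = 58 - 1*1/62 = 58 - 1/62 = 3595/62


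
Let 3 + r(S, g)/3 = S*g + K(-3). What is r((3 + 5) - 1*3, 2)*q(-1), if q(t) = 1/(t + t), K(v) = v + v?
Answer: -3/2 ≈ -1.5000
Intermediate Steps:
K(v) = 2*v
q(t) = 1/(2*t)
r(S, g) = -27 + 3*S*g (r(S, g) = -9 + 3*(S*g + 2*(-3)) = -9 + 3*(S*g - 6) = -9 + 3*(-6 + S*g) = -9 + (-18 + 3*S*g) = -27 + 3*S*g)
r((3 + 5) - 1*3, 2)*q(-1) = (-27 + 3*((3 + 5) - 1*3)*2)*((1/2)/(-1)) = (-27 + 3*(8 - 3)*2)*((1/2)*(-1)) = (-27 + 3*5*2)*(-1/2) = (-27 + 30)*(-1/2) = 3*(-1/2) = -3/2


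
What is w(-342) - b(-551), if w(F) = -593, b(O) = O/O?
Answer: -594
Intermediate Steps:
b(O) = 1
w(-342) - b(-551) = -593 - 1*1 = -593 - 1 = -594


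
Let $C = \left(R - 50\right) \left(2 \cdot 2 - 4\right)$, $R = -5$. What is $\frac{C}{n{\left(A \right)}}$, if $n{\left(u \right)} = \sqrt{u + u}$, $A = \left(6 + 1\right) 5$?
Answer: $0$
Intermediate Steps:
$C = 0$ ($C = \left(-5 - 50\right) \left(2 \cdot 2 - 4\right) = - 55 \left(4 - 4\right) = \left(-55\right) 0 = 0$)
$A = 35$ ($A = 7 \cdot 5 = 35$)
$n{\left(u \right)} = \sqrt{2} \sqrt{u}$ ($n{\left(u \right)} = \sqrt{2 u} = \sqrt{2} \sqrt{u}$)
$\frac{C}{n{\left(A \right)}} = \frac{0}{\sqrt{2} \sqrt{35}} = \frac{0}{\sqrt{70}} = 0 \frac{\sqrt{70}}{70} = 0$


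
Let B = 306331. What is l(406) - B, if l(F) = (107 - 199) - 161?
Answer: -306584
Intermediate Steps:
l(F) = -253 (l(F) = -92 - 161 = -253)
l(406) - B = -253 - 1*306331 = -253 - 306331 = -306584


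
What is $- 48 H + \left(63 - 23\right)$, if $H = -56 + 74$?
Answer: $-824$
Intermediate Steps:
$H = 18$
$- 48 H + \left(63 - 23\right) = \left(-48\right) 18 + \left(63 - 23\right) = -864 + 40 = -824$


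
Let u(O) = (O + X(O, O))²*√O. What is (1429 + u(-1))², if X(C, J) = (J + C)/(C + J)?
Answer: 2042041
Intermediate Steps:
X(C, J) = 1 (X(C, J) = (C + J)/(C + J) = 1)
u(O) = √O*(1 + O)² (u(O) = (O + 1)²*√O = (1 + O)²*√O = √O*(1 + O)²)
(1429 + u(-1))² = (1429 + √(-1)*(1 - 1)²)² = (1429 + I*0²)² = (1429 + I*0)² = (1429 + 0)² = 1429² = 2042041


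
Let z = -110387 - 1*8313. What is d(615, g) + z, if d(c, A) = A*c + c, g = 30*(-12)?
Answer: -339485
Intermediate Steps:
z = -118700 (z = -110387 - 8313 = -118700)
g = -360
d(c, A) = c + A*c
d(615, g) + z = 615*(1 - 360) - 118700 = 615*(-359) - 118700 = -220785 - 118700 = -339485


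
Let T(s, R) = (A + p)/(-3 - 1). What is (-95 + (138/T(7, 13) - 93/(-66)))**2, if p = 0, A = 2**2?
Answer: 25959025/484 ≈ 53634.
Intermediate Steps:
A = 4
T(s, R) = -1 (T(s, R) = (4 + 0)/(-3 - 1) = 4/(-4) = 4*(-1/4) = -1)
(-95 + (138/T(7, 13) - 93/(-66)))**2 = (-95 + (138/(-1) - 93/(-66)))**2 = (-95 + (138*(-1) - 93*(-1/66)))**2 = (-95 + (-138 + 31/22))**2 = (-95 - 3005/22)**2 = (-5095/22)**2 = 25959025/484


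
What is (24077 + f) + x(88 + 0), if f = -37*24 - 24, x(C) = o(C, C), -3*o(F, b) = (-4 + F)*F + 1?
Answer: 62102/3 ≈ 20701.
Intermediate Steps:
o(F, b) = -⅓ - F*(-4 + F)/3 (o(F, b) = -((-4 + F)*F + 1)/3 = -(F*(-4 + F) + 1)/3 = -(1 + F*(-4 + F))/3 = -⅓ - F*(-4 + F)/3)
x(C) = -⅓ - C²/3 + 4*C/3
f = -912 (f = -888 - 24 = -912)
(24077 + f) + x(88 + 0) = (24077 - 912) + (-⅓ - (88 + 0)²/3 + 4*(88 + 0)/3) = 23165 + (-⅓ - ⅓*88² + (4/3)*88) = 23165 + (-⅓ - ⅓*7744 + 352/3) = 23165 + (-⅓ - 7744/3 + 352/3) = 23165 - 7393/3 = 62102/3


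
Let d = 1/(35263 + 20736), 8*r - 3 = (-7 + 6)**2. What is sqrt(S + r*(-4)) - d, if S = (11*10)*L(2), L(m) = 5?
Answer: -1/55999 + 2*sqrt(137) ≈ 23.409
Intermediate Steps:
S = 550 (S = (11*10)*5 = 110*5 = 550)
r = 1/2 (r = 3/8 + (-7 + 6)**2/8 = 3/8 + (1/8)*(-1)**2 = 3/8 + (1/8)*1 = 3/8 + 1/8 = 1/2 ≈ 0.50000)
d = 1/55999 ≈ 1.7857e-5
sqrt(S + r*(-4)) - d = sqrt(550 + (1/2)*(-4)) - 1*1/55999 = sqrt(550 - 2) - 1/55999 = sqrt(548) - 1/55999 = 2*sqrt(137) - 1/55999 = -1/55999 + 2*sqrt(137)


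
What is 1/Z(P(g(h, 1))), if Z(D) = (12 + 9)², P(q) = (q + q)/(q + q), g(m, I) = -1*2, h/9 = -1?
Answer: 1/441 ≈ 0.0022676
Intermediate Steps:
h = -9 (h = 9*(-1) = -9)
g(m, I) = -2
P(q) = 1 (P(q) = (2*q)/((2*q)) = (2*q)*(1/(2*q)) = 1)
Z(D) = 441 (Z(D) = 21² = 441)
1/Z(P(g(h, 1))) = 1/441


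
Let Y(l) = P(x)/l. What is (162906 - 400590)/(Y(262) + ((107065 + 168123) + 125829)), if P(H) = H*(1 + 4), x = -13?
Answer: -62273208/105066389 ≈ -0.59270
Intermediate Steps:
P(H) = 5*H (P(H) = H*5 = 5*H)
Y(l) = -65/l (Y(l) = (5*(-13))/l = -65/l)
(162906 - 400590)/(Y(262) + ((107065 + 168123) + 125829)) = (162906 - 400590)/(-65/262 + ((107065 + 168123) + 125829)) = -237684/(-65*1/262 + (275188 + 125829)) = -237684/(-65/262 + 401017) = -237684/105066389/262 = -237684*262/105066389 = -62273208/105066389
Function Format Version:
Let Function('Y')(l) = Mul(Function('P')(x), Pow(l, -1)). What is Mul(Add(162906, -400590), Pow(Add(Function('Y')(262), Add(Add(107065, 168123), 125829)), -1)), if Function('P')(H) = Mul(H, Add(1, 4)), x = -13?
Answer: Rational(-62273208, 105066389) ≈ -0.59270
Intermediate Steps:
Function('P')(H) = Mul(5, H) (Function('P')(H) = Mul(H, 5) = Mul(5, H))
Function('Y')(l) = Mul(-65, Pow(l, -1)) (Function('Y')(l) = Mul(Mul(5, -13), Pow(l, -1)) = Mul(-65, Pow(l, -1)))
Mul(Add(162906, -400590), Pow(Add(Function('Y')(262), Add(Add(107065, 168123), 125829)), -1)) = Mul(Add(162906, -400590), Pow(Add(Mul(-65, Pow(262, -1)), Add(Add(107065, 168123), 125829)), -1)) = Mul(-237684, Pow(Add(Mul(-65, Rational(1, 262)), Add(275188, 125829)), -1)) = Mul(-237684, Pow(Add(Rational(-65, 262), 401017), -1)) = Mul(-237684, Pow(Rational(105066389, 262), -1)) = Mul(-237684, Rational(262, 105066389)) = Rational(-62273208, 105066389)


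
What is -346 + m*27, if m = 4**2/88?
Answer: -3752/11 ≈ -341.09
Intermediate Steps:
m = 2/11 (m = 16*(1/88) = 2/11 ≈ 0.18182)
-346 + m*27 = -346 + (2/11)*27 = -346 + 54/11 = -3752/11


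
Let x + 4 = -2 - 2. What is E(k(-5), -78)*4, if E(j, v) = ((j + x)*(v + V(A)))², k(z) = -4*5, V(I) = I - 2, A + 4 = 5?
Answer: 19571776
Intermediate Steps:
A = 1 (A = -4 + 5 = 1)
V(I) = -2 + I
x = -8 (x = -4 + (-2 - 2) = -4 - 4 = -8)
k(z) = -20
E(j, v) = (-1 + v)²*(-8 + j)² (E(j, v) = ((j - 8)*(v + (-2 + 1)))² = ((-8 + j)*(v - 1))² = ((-8 + j)*(-1 + v))² = ((-1 + v)*(-8 + j))² = (-1 + v)²*(-8 + j)²)
E(k(-5), -78)*4 = ((-1 - 78)²*(-8 - 20)²)*4 = ((-79)²*(-28)²)*4 = (6241*784)*4 = 4892944*4 = 19571776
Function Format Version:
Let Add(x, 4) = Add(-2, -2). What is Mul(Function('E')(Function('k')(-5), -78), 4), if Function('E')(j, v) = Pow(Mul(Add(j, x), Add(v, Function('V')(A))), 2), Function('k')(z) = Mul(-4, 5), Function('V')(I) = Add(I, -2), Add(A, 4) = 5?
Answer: 19571776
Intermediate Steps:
A = 1 (A = Add(-4, 5) = 1)
Function('V')(I) = Add(-2, I)
x = -8 (x = Add(-4, Add(-2, -2)) = Add(-4, -4) = -8)
Function('k')(z) = -20
Function('E')(j, v) = Mul(Pow(Add(-1, v), 2), Pow(Add(-8, j), 2)) (Function('E')(j, v) = Pow(Mul(Add(j, -8), Add(v, Add(-2, 1))), 2) = Pow(Mul(Add(-8, j), Add(v, -1)), 2) = Pow(Mul(Add(-8, j), Add(-1, v)), 2) = Pow(Mul(Add(-1, v), Add(-8, j)), 2) = Mul(Pow(Add(-1, v), 2), Pow(Add(-8, j), 2)))
Mul(Function('E')(Function('k')(-5), -78), 4) = Mul(Mul(Pow(Add(-1, -78), 2), Pow(Add(-8, -20), 2)), 4) = Mul(Mul(Pow(-79, 2), Pow(-28, 2)), 4) = Mul(Mul(6241, 784), 4) = Mul(4892944, 4) = 19571776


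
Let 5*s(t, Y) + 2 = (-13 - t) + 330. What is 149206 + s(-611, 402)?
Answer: 746956/5 ≈ 1.4939e+5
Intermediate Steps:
s(t, Y) = 63 - t/5 (s(t, Y) = -⅖ + ((-13 - t) + 330)/5 = -⅖ + (317 - t)/5 = -⅖ + (317/5 - t/5) = 63 - t/5)
149206 + s(-611, 402) = 149206 + (63 - ⅕*(-611)) = 149206 + (63 + 611/5) = 149206 + 926/5 = 746956/5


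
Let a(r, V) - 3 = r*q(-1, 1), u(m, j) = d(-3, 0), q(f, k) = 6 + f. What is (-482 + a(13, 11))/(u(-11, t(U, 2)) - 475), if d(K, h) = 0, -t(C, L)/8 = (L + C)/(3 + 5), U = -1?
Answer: 414/475 ≈ 0.87158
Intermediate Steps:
t(C, L) = -C - L (t(C, L) = -8*(L + C)/(3 + 5) = -8*(C + L)/8 = -8*(C/8 + L/8) = -C - L)
u(m, j) = 0
a(r, V) = 3 + 5*r (a(r, V) = 3 + r*(6 - 1) = 3 + r*5 = 3 + 5*r)
(-482 + a(13, 11))/(u(-11, t(U, 2)) - 475) = (-482 + (3 + 5*13))/(0 - 475) = (-482 + (3 + 65))/(-475) = (-482 + 68)*(-1/475) = -414*(-1/475) = 414/475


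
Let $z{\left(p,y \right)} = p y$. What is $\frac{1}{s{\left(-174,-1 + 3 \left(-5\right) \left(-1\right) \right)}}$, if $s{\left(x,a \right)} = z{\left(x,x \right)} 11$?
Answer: $\frac{1}{333036} \approx 3.0027 \cdot 10^{-6}$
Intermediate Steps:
$s{\left(x,a \right)} = 11 x^{2}$ ($s{\left(x,a \right)} = x x 11 = x^{2} \cdot 11 = 11 x^{2}$)
$\frac{1}{s{\left(-174,-1 + 3 \left(-5\right) \left(-1\right) \right)}} = \frac{1}{11 \left(-174\right)^{2}} = \frac{1}{11 \cdot 30276} = \frac{1}{333036}$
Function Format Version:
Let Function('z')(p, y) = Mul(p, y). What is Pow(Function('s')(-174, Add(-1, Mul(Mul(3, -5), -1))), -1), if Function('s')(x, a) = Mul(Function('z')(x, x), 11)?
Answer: Rational(1, 333036) ≈ 3.0027e-6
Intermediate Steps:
Function('s')(x, a) = Mul(11, Pow(x, 2)) (Function('s')(x, a) = Mul(Mul(x, x), 11) = Mul(Pow(x, 2), 11) = Mul(11, Pow(x, 2)))
Pow(Function('s')(-174, Add(-1, Mul(Mul(3, -5), -1))), -1) = Pow(Mul(11, Pow(-174, 2)), -1) = Pow(Mul(11, 30276), -1) = Pow(333036, -1) = Rational(1, 333036)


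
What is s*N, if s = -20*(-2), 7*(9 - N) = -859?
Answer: 36880/7 ≈ 5268.6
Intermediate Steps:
N = 922/7 (N = 9 - 1/7*(-859) = 9 + 859/7 = 922/7 ≈ 131.71)
s = 40
s*N = 40*(922/7) = 36880/7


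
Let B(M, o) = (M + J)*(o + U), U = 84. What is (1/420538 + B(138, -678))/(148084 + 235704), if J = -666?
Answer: 131894174017/161397437944 ≈ 0.81720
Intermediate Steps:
B(M, o) = (-666 + M)*(84 + o) (B(M, o) = (M - 666)*(o + 84) = (-666 + M)*(84 + o))
(1/420538 + B(138, -678))/(148084 + 235704) = (1/420538 + (-55944 - 666*(-678) + 84*138 + 138*(-678)))/(148084 + 235704) = (1/420538 + (-55944 + 451548 + 11592 - 93564))/383788 = (1/420538 + 313632)*(1/383788) = (131894174017/420538)*(1/383788) = 131894174017/161397437944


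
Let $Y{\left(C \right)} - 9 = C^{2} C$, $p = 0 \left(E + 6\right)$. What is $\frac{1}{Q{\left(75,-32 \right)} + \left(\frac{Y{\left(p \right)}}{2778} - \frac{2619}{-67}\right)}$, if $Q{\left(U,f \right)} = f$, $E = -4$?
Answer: $\frac{62042}{440051} \approx 0.14099$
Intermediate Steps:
$p = 0$ ($p = 0 \left(-4 + 6\right) = 0 \cdot 2 = 0$)
$Y{\left(C \right)} = 9 + C^{3}$ ($Y{\left(C \right)} = 9 + C^{2} C = 9 + C^{3}$)
$\frac{1}{Q{\left(75,-32 \right)} + \left(\frac{Y{\left(p \right)}}{2778} - \frac{2619}{-67}\right)} = \frac{1}{-32 + \left(\frac{9 + 0^{3}}{2778} - \frac{2619}{-67}\right)} = \frac{1}{-32 + \left(\left(9 + 0\right) \frac{1}{2778} - - \frac{2619}{67}\right)} = \frac{1}{-32 + \left(9 \cdot \frac{1}{2778} + \frac{2619}{67}\right)} = \frac{1}{-32 + \left(\frac{3}{926} + \frac{2619}{67}\right)} = \frac{1}{-32 + \frac{2425395}{62042}} = \frac{1}{\frac{440051}{62042}} = \frac{62042}{440051}$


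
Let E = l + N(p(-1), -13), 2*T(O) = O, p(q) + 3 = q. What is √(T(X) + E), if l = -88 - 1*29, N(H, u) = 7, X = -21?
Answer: I*√482/2 ≈ 10.977*I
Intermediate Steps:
p(q) = -3 + q
T(O) = O/2
l = -117 (l = -88 - 29 = -117)
E = -110 (E = -117 + 7 = -110)
√(T(X) + E) = √((½)*(-21) - 110) = √(-21/2 - 110) = √(-241/2) = I*√482/2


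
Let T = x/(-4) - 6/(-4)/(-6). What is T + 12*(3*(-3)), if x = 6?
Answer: -439/4 ≈ -109.75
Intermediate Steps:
T = -7/4 (T = 6/(-4) - 6/(-4)/(-6) = 6*(-¼) - 6*(-¼)*(-⅙) = -3/2 + (3/2)*(-⅙) = -3/2 - ¼ = -7/4 ≈ -1.7500)
T + 12*(3*(-3)) = -7/4 + 12*(3*(-3)) = -7/4 + 12*(-9) = -7/4 - 108 = -439/4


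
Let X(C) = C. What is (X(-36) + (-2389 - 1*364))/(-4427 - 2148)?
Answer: 2789/6575 ≈ 0.42418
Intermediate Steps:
(X(-36) + (-2389 - 1*364))/(-4427 - 2148) = (-36 + (-2389 - 1*364))/(-4427 - 2148) = (-36 + (-2389 - 364))/(-6575) = (-36 - 2753)*(-1/6575) = -2789*(-1/6575) = 2789/6575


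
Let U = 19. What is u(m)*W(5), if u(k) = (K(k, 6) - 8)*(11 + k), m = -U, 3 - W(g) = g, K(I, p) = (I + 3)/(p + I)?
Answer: -1408/13 ≈ -108.31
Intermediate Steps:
K(I, p) = (3 + I)/(I + p)
W(g) = 3 - g
m = -19 (m = -1*19 = -19)
u(k) = (-8 + (3 + k)/(6 + k))*(11 + k) (u(k) = ((3 + k)/(k + 6) - 8)*(11 + k) = ((3 + k)/(6 + k) - 8)*(11 + k) = (-8 + (3 + k)/(6 + k))*(11 + k))
u(m)*W(5) = ((-495 - 122*(-19) - 7*(-19)²)/(6 - 19))*(3 - 1*5) = ((-495 + 2318 - 7*361)/(-13))*(3 - 5) = -(-495 + 2318 - 2527)/13*(-2) = -1/13*(-704)*(-2) = (704/13)*(-2) = -1408/13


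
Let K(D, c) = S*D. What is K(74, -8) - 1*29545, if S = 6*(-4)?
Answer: -31321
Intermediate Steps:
S = -24
K(D, c) = -24*D
K(74, -8) - 1*29545 = -24*74 - 1*29545 = -1776 - 29545 = -31321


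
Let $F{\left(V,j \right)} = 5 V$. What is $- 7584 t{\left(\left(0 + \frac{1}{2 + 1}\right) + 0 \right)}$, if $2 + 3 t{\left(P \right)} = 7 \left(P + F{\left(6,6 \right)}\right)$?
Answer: $- \frac{1595168}{3} \approx -5.3172 \cdot 10^{5}$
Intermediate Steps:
$t{\left(P \right)} = \frac{208}{3} + \frac{7 P}{3}$ ($t{\left(P \right)} = - \frac{2}{3} + \frac{7 \left(P + 5 \cdot 6\right)}{3} = - \frac{2}{3} + \frac{7 \left(P + 30\right)}{3} = - \frac{2}{3} + \frac{7 \left(30 + P\right)}{3} = - \frac{2}{3} + \frac{210 + 7 P}{3} = - \frac{2}{3} + \left(70 + \frac{7 P}{3}\right) = \frac{208}{3} + \frac{7 P}{3}$)
$- 7584 t{\left(\left(0 + \frac{1}{2 + 1}\right) + 0 \right)} = - 7584 \left(\frac{208}{3} + \frac{7 \left(\left(0 + \frac{1}{2 + 1}\right) + 0\right)}{3}\right) = - 7584 \left(\frac{208}{3} + \frac{7 \left(\left(0 + \frac{1}{3}\right) + 0\right)}{3}\right) = - 7584 \left(\frac{208}{3} + \frac{7 \left(\frac{1}{3} + 0\right)}{3}\right) = - 7584 \left(\frac{208}{3} + \frac{7}{3} \cdot \frac{1}{3}\right) = - 7584 \left(\frac{208}{3} + \frac{7}{9}\right) = \left(-7584\right) \frac{631}{9} = - \frac{1595168}{3}$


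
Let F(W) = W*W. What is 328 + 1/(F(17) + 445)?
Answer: 240753/734 ≈ 328.00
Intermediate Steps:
F(W) = W²
328 + 1/(F(17) + 445) = 328 + 1/(17² + 445) = 328 + 1/(289 + 445) = 328 + 1/734 = 240753/734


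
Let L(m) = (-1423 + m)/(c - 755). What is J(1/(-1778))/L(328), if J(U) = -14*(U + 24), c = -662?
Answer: -60464807/139065 ≈ -434.80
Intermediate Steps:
L(m) = 1423/1417 - m/1417 (L(m) = (-1423 + m)/(-662 - 755) = (-1423 + m)/(-1417) = (-1423 + m)*(-1/1417) = 1423/1417 - m/1417)
J(U) = -336 - 14*U (J(U) = -14*(24 + U) = -336 - 14*U)
J(1/(-1778))/L(328) = (-336 - 14/(-1778))/(1423/1417 - 1/1417*328) = (-336 - 14*(-1/1778))/(1423/1417 - 328/1417) = (-336 + 1/127)/(1095/1417) = -42671/127*1417/1095 = -60464807/139065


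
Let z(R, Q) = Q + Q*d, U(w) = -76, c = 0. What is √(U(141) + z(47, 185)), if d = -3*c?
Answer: √109 ≈ 10.440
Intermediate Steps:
d = 0 (d = -3*0 = 0)
z(R, Q) = Q (z(R, Q) = Q + Q*0 = Q + 0 = Q)
√(U(141) + z(47, 185)) = √(-76 + 185) = √109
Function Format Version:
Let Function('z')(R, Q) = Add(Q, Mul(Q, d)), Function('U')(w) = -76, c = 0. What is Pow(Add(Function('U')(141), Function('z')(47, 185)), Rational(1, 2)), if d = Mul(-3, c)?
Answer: Pow(109, Rational(1, 2)) ≈ 10.440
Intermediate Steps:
d = 0 (d = Mul(-3, 0) = 0)
Function('z')(R, Q) = Q (Function('z')(R, Q) = Add(Q, Mul(Q, 0)) = Add(Q, 0) = Q)
Pow(Add(Function('U')(141), Function('z')(47, 185)), Rational(1, 2)) = Pow(Add(-76, 185), Rational(1, 2)) = Pow(109, Rational(1, 2))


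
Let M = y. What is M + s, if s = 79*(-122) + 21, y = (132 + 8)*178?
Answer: 15303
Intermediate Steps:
y = 24920 (y = 140*178 = 24920)
M = 24920
s = -9617 (s = -9638 + 21 = -9617)
M + s = 24920 - 9617 = 15303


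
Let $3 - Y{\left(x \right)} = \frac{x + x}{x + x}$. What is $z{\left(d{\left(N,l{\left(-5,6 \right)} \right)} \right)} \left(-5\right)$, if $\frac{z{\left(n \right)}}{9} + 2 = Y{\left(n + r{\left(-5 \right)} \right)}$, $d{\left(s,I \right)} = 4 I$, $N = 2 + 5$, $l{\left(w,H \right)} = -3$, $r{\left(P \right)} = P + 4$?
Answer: $0$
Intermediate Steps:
$r{\left(P \right)} = 4 + P$
$N = 7$
$Y{\left(x \right)} = 2$ ($Y{\left(x \right)} = 3 - \frac{x + x}{x + x} = 3 - \frac{2 x}{2 x} = 3 - 2 x \frac{1}{2 x} = 3 - 1 = 2$)
$z{\left(n \right)} = 0$ ($z{\left(n \right)} = -18 + 9 \cdot 2 = -18 + 18 = 0$)
$z{\left(d{\left(N,l{\left(-5,6 \right)} \right)} \right)} \left(-5\right) = 0 \left(-5\right) = 0$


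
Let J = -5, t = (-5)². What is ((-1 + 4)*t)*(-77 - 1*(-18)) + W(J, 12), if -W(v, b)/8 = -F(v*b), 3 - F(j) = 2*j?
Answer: -3441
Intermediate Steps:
t = 25
F(j) = 3 - 2*j
W(v, b) = 24 - 16*b*v (W(v, b) = -(-8)*(3 - 2*v*b) = -(-8)*(3 - 2*b*v) = -8*(-3 + 2*b*v) = 24 - 16*b*v)
((-1 + 4)*t)*(-77 - 1*(-18)) + W(J, 12) = ((-1 + 4)*25)*(-77 - 1*(-18)) + (24 - 16*12*(-5)) = (3*25)*(-77 + 18) + (24 + 960) = 75*(-59) + 984 = -4425 + 984 = -3441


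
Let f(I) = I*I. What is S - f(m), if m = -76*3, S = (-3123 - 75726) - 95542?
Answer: -226375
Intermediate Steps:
S = -174391 (S = -78849 - 95542 = -174391)
m = -228
f(I) = I²
S - f(m) = -174391 - 1*(-228)² = -174391 - 1*51984 = -174391 - 51984 = -226375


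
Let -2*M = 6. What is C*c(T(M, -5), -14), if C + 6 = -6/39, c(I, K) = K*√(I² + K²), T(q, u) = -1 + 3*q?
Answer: 2240*√74/13 ≈ 1482.2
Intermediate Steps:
M = -3 (M = -½*6 = -3)
C = -80/13 (C = -6 - 6/39 = -6 - 6*1/39 = -6 - 2/13 = -80/13 ≈ -6.1538)
C*c(T(M, -5), -14) = -(-1120)*√((-1 + 3*(-3))² + (-14)²)/13 = -(-1120)*√((-1 - 9)² + 196)/13 = -(-1120)*√((-10)² + 196)/13 = -(-1120)*√(100 + 196)/13 = -(-1120)*√296/13 = -(-1120)*2*√74/13 = -(-2240)*√74/13 = 2240*√74/13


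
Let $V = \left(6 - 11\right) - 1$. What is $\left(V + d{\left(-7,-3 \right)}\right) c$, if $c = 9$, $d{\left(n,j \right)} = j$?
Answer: $-81$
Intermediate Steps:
$V = -6$ ($V = -5 - 1 = -6$)
$\left(V + d{\left(-7,-3 \right)}\right) c = \left(-6 - 3\right) 9 = \left(-9\right) 9 = -81$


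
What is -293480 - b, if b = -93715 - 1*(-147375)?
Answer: -347140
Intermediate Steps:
b = 53660 (b = -93715 + 147375 = 53660)
-293480 - b = -293480 - 1*53660 = -293480 - 53660 = -347140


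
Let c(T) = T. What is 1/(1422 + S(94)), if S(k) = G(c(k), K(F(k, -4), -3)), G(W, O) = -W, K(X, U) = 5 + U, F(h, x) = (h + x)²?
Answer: 1/1328 ≈ 0.00075301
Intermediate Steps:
S(k) = -k
1/(1422 + S(94)) = 1/(1422 - 1*94) = 1/(1422 - 94) = 1/1328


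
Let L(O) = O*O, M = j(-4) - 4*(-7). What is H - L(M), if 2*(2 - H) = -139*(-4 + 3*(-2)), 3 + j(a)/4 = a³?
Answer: -58293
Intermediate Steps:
j(a) = -12 + 4*a³
M = -240 (M = (-12 + 4*(-4)³) - 4*(-7) = (-12 + 4*(-64)) + 28 = (-12 - 256) + 28 = -268 + 28 = -240)
L(O) = O²
H = -693 (H = 2 - (-139)*(-4 + 3*(-2))/2 = 2 - (-139)*(-4 - 6)/2 = 2 - (-139)*(-10)/2 = 2 - ½*1390 = 2 - 695 = -693)
H - L(M) = -693 - 1*(-240)² = -693 - 1*57600 = -693 - 57600 = -58293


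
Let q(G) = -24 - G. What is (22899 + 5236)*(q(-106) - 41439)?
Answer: -1163579195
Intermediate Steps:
(22899 + 5236)*(q(-106) - 41439) = (22899 + 5236)*((-24 - 1*(-106)) - 41439) = 28135*((-24 + 106) - 41439) = 28135*(82 - 41439) = 28135*(-41357) = -1163579195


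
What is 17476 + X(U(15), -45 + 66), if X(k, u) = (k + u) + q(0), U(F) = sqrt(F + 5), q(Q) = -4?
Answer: 17493 + 2*sqrt(5) ≈ 17497.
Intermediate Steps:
U(F) = sqrt(5 + F)
X(k, u) = -4 + k + u (X(k, u) = (k + u) - 4 = -4 + k + u)
17476 + X(U(15), -45 + 66) = 17476 + (-4 + sqrt(5 + 15) + (-45 + 66)) = 17476 + (-4 + sqrt(20) + 21) = 17476 + (-4 + 2*sqrt(5) + 21) = 17476 + (17 + 2*sqrt(5)) = 17493 + 2*sqrt(5)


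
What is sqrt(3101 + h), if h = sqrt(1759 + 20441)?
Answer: sqrt(3101 + 10*sqrt(222)) ≈ 57.009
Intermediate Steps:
h = 10*sqrt(222) (h = sqrt(22200) = 10*sqrt(222) ≈ 149.00)
sqrt(3101 + h) = sqrt(3101 + 10*sqrt(222))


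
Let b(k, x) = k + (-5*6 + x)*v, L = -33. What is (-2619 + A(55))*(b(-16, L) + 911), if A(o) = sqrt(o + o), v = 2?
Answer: -2014011 + 769*sqrt(110) ≈ -2.0059e+6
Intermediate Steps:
b(k, x) = -60 + k + 2*x (b(k, x) = k + (-5*6 + x)*2 = k + (-30 + x)*2 = k + (-60 + 2*x) = -60 + k + 2*x)
A(o) = sqrt(2)*sqrt(o) (A(o) = sqrt(2*o) = sqrt(2)*sqrt(o))
(-2619 + A(55))*(b(-16, L) + 911) = (-2619 + sqrt(2)*sqrt(55))*((-60 - 16 + 2*(-33)) + 911) = (-2619 + sqrt(110))*((-60 - 16 - 66) + 911) = (-2619 + sqrt(110))*(-142 + 911) = (-2619 + sqrt(110))*769 = -2014011 + 769*sqrt(110)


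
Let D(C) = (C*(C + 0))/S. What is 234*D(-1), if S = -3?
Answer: -78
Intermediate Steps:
D(C) = -C**2/3 (D(C) = (C*(C + 0))/(-3) = (C*C)*(-1/3) = C**2*(-1/3) = -C**2/3)
234*D(-1) = 234*(-1/3*(-1)**2) = 234*(-1/3*1) = 234*(-1/3) = -78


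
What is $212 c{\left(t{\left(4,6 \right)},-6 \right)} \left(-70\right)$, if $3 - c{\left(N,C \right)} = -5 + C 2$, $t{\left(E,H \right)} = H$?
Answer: $-296800$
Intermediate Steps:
$c{\left(N,C \right)} = 8 - 2 C$ ($c{\left(N,C \right)} = 3 - \left(-5 + C 2\right) = 3 - \left(-5 + 2 C\right) = 8 - 2 C$)
$212 c{\left(t{\left(4,6 \right)},-6 \right)} \left(-70\right) = 212 \left(8 - -12\right) \left(-70\right) = 212 \left(8 + 12\right) \left(-70\right) = 212 \cdot 20 \left(-70\right) = 4240 \left(-70\right) = -296800$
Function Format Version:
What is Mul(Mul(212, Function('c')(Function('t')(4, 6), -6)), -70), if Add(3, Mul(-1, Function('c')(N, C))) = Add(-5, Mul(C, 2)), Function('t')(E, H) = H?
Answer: -296800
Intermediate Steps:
Function('c')(N, C) = Add(8, Mul(-2, C)) (Function('c')(N, C) = Add(3, Mul(-1, Add(-5, Mul(C, 2)))) = Add(3, Mul(-1, Add(-5, Mul(2, C)))) = Add(3, Add(5, Mul(-2, C))) = Add(8, Mul(-2, C)))
Mul(Mul(212, Function('c')(Function('t')(4, 6), -6)), -70) = Mul(Mul(212, Add(8, Mul(-2, -6))), -70) = Mul(Mul(212, Add(8, 12)), -70) = Mul(Mul(212, 20), -70) = Mul(4240, -70) = -296800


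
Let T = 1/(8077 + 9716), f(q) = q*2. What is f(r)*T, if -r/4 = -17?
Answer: 136/17793 ≈ 0.0076435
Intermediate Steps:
r = 68 (r = -4*(-17) = 68)
f(q) = 2*q
T = 1/17793 ≈ 5.6202e-5
f(r)*T = (2*68)*(1/17793) = 136*(1/17793) = 136/17793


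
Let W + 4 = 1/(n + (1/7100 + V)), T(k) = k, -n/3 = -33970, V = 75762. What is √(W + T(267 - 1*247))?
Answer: 2*√6365240602920911379/1261471201 ≈ 4.0000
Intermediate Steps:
n = 101910 (n = -3*(-33970) = 101910)
W = -5045877704/1261471201 (W = -4 + 1/(101910 + (1/7100 + 75762)) = -4 + 1/(101910 + 537910201/7100) = -4 + 1/(1261471201/7100) = -4 + 7100/1261471201 = -5045877704/1261471201 ≈ -4.0000)
√(W + T(267 - 1*247)) = √(-5045877704/1261471201 + (267 - 1*247)) = √(-5045877704/1261471201 + (267 - 247)) = √(-5045877704/1261471201 + 20) = √(20183546316/1261471201) = 2*√6365240602920911379/1261471201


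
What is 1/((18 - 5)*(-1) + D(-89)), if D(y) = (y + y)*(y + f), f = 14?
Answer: 1/13337 ≈ 7.4979e-5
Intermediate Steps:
D(y) = 2*y*(14 + y) (D(y) = (y + y)*(y + 14) = (2*y)*(14 + y) = 2*y*(14 + y))
1/((18 - 5)*(-1) + D(-89)) = 1/((18 - 5)*(-1) + 2*(-89)*(14 - 89)) = 1/(13*(-1) + 2*(-89)*(-75)) = 1/(-13 + 13350) = 1/13337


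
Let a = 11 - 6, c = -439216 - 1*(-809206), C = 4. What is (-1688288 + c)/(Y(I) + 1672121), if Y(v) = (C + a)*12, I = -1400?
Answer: -1318298/1672229 ≈ -0.78835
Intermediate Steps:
c = 369990 (c = -439216 + 809206 = 369990)
a = 5
Y(v) = 108 (Y(v) = (4 + 5)*12 = 9*12 = 108)
(-1688288 + c)/(Y(I) + 1672121) = (-1688288 + 369990)/(108 + 1672121) = -1318298/1672229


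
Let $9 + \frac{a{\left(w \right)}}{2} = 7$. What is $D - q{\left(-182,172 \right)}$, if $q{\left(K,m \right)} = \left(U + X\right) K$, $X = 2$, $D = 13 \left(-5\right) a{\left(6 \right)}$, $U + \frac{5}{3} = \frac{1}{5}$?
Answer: $\frac{5356}{15} \approx 357.07$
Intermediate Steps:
$a{\left(w \right)} = -4$ ($a{\left(w \right)} = -18 + 2 \cdot 7 = -18 + 14 = -4$)
$U = - \frac{22}{15}$ ($U = - \frac{5}{3} + \frac{1}{5} = - \frac{22}{15} \approx -1.4667$)
$D = 260$ ($D = 13 \left(-5\right) \left(-4\right) = \left(-65\right) \left(-4\right) = 260$)
$q{\left(K,m \right)} = \frac{8 K}{15}$ ($q{\left(K,m \right)} = \left(- \frac{22}{15} + 2\right) K = \frac{8 K}{15}$)
$D - q{\left(-182,172 \right)} = 260 - \frac{8}{15} \left(-182\right) = 260 - - \frac{1456}{15} = 260 + \frac{1456}{15} = \frac{5356}{15}$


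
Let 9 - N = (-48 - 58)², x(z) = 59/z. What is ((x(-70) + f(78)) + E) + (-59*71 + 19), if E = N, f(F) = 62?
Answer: -1073509/70 ≈ -15336.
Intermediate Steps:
N = -11227 (N = 9 - (-48 - 58)² = 9 - 1*(-106)² = 9 - 1*11236 = 9 - 11236 = -11227)
E = -11227
((x(-70) + f(78)) + E) + (-59*71 + 19) = ((59/(-70) + 62) - 11227) + (-59*71 + 19) = ((59*(-1/70) + 62) - 11227) + (-4189 + 19) = ((-59/70 + 62) - 11227) - 4170 = (4281/70 - 11227) - 4170 = -781609/70 - 4170 = -1073509/70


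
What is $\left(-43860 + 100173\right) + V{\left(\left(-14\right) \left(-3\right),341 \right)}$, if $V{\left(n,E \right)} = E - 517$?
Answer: $56137$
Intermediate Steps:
$V{\left(n,E \right)} = -517 + E$
$\left(-43860 + 100173\right) + V{\left(\left(-14\right) \left(-3\right),341 \right)} = \left(-43860 + 100173\right) + \left(-517 + 341\right) = 56313 - 176 = 56137$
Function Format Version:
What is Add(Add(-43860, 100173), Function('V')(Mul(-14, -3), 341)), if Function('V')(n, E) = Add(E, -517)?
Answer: 56137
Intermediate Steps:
Function('V')(n, E) = Add(-517, E)
Add(Add(-43860, 100173), Function('V')(Mul(-14, -3), 341)) = Add(Add(-43860, 100173), Add(-517, 341)) = Add(56313, -176) = 56137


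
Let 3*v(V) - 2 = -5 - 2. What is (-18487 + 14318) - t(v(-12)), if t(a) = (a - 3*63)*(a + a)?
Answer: -43241/9 ≈ -4804.6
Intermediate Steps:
v(V) = -5/3 (v(V) = 2/3 + (-5 - 2)/3 = 2/3 + (1/3)*(-7) = 2/3 - 7/3 = -5/3)
t(a) = 2*a*(-189 + a) (t(a) = (a - 189)*(2*a) = (-189 + a)*(2*a) = 2*a*(-189 + a))
(-18487 + 14318) - t(v(-12)) = (-18487 + 14318) - 2*(-5)*(-189 - 5/3)/3 = -4169 - 2*(-5)*(-572)/(3*3) = -4169 - 1*5720/9 = -4169 - 5720/9 = -43241/9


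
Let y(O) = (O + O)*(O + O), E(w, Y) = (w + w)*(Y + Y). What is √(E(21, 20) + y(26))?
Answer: 4*√274 ≈ 66.212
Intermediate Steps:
E(w, Y) = 4*Y*w (E(w, Y) = (2*w)*(2*Y) = 4*Y*w)
y(O) = 4*O² (y(O) = (2*O)*(2*O) = 4*O²)
√(E(21, 20) + y(26)) = √(4*20*21 + 4*26²) = √(1680 + 4*676) = √(1680 + 2704) = √4384 = 4*√274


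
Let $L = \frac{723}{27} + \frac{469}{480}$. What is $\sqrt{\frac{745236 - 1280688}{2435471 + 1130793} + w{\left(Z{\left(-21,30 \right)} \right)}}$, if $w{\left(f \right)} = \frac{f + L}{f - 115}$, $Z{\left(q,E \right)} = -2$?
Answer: $\frac{i \sqrt{9536112178071310}}{160481880} \approx 0.6085 i$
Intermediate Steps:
$L = \frac{39967}{1440}$ ($L = 723 \cdot \frac{1}{27} + 469 \cdot \frac{1}{480} = \frac{241}{9} + \frac{469}{480} = \frac{39967}{1440} \approx 27.755$)
$w{\left(f \right)} = \frac{\frac{39967}{1440} + f}{-115 + f}$ ($w{\left(f \right)} = \frac{f + \frac{39967}{1440}}{f - 115} = \frac{\frac{39967}{1440} + f}{-115 + f}$)
$\sqrt{\frac{745236 - 1280688}{2435471 + 1130793} + w{\left(Z{\left(-21,30 \right)} \right)}} = \sqrt{\frac{745236 - 1280688}{2435471 + 1130793} + \frac{\frac{39967}{1440} - 2}{-115 - 2}} = \sqrt{- \frac{535452}{3566264} + \frac{1}{-117} \cdot \frac{37087}{1440}} = \sqrt{\left(-535452\right) \frac{1}{3566264} - \frac{37087}{168480}} = \sqrt{- \frac{133863}{891566} - \frac{37087}{168480}} = \sqrt{- \frac{2139182557}{5777347680}} = \frac{i \sqrt{9536112178071310}}{160481880}$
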